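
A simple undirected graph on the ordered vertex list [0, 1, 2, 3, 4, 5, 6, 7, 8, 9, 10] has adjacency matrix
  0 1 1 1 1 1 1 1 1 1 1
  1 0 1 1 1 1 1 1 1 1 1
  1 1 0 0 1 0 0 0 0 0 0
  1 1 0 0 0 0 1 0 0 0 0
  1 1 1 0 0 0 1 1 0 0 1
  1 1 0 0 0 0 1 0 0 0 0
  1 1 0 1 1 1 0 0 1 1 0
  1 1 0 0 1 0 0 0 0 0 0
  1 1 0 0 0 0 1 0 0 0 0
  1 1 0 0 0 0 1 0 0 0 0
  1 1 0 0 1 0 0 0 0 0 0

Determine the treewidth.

3

A width-3 tree decomposition is:
Bags: B1 = {0, 1, 5, 6}  B2 = {0, 1, 6, 9}  B3 = {0, 1, 3, 6}  B4 = {0, 1, 6, 8}  B5 = {0, 1, 4, 6}  B6 = {0, 1, 4, 7}  B7 = {0, 1, 2, 4}  B8 = {0, 1, 4, 10}
Tree: B1–B2, B2–B3, B1–B4, B3–B5, B5–B6, B6–B7, B7–B8
Every bag has size at most 4, so the width is 4 − 1 = 3 and tw(G) ≤ 3. For the lower bound, the 4 vertices {0, 1, 2, 4} are pairwise adjacent, and any tree decomposition puts a clique entirely inside one bag — forcing width ≥ 3. The upper and lower bounds meet at 3, so that is the treewidth.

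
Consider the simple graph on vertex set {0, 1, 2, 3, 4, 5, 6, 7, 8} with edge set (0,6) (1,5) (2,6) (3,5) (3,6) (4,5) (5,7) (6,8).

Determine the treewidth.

A width-1 tree decomposition is:
Bags: B1 = {3, 5}  B2 = {3, 6}  B3 = {5, 7}  B4 = {6, 8}  B5 = {2, 6}  B6 = {4, 5}  B7 = {0, 6}  B8 = {1, 5}
Tree: B1–B2, B1–B3, B2–B4, B2–B5, B1–B6, B2–B7, B3–B8
The largest bag has 2 vertices, giving width 1; this decomposition certifies tw(G) ≤ 1. Since G has at least one edge (e.g. 3–5), it is not an edgeless graph, so tw(G) ≥ 1. Therefore the treewidth is 1.

1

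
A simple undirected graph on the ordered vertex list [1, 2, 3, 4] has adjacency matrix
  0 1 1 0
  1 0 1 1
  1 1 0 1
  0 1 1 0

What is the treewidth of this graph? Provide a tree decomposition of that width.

Treewidth 2.
One optimal decomposition is:
Bags: B1 = {2, 3, 4}  B2 = {1, 2, 3}
Tree: B1–B2

Each bag holds 3 vertices, so the decomposition has width 2, which upper-bounds the treewidth. Conversely, {1, 2, 3} is a clique of size 3, and the vertices of any clique must share a bag in every tree decomposition; so some bag has ≥ 3 vertices and tw(G) ≥ 2. Combining the bounds, tw(G) = 2.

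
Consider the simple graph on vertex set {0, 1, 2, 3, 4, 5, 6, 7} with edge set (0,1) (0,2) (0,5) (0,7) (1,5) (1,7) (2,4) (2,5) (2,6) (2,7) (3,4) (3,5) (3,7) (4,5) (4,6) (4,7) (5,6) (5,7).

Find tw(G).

A width-3 tree decomposition is:
Bags: B1 = {0, 2, 5, 7}  B2 = {2, 4, 5, 7}  B3 = {2, 4, 5, 6}  B4 = {3, 4, 5, 7}  B5 = {0, 1, 5, 7}
Tree: B1–B2, B2–B3, B2–B4, B1–B5
The largest bag has 4 vertices, giving width 3; this decomposition certifies tw(G) ≤ 3. On the other hand G contains the 4-clique {2, 4, 5, 6}. A clique must lie in a single bag of any decomposition, so no decomposition can have width below 3. Hence tw(G) = 3 exactly.

3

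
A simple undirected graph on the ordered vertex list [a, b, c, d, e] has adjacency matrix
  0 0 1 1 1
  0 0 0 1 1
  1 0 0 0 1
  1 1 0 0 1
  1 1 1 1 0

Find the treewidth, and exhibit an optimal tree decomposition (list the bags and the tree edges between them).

Treewidth 2.
One optimal decomposition is:
Bags: B1 = {b, d, e}  B2 = {a, d, e}  B3 = {a, c, e}
Tree: B1–B2, B2–B3

Each bag holds 3 vertices, so the decomposition has width 2, which upper-bounds the treewidth. For the lower bound, the 3 vertices {a, d, e} are pairwise adjacent, and any tree decomposition puts a clique entirely inside one bag — forcing width ≥ 2. Therefore the treewidth is 2.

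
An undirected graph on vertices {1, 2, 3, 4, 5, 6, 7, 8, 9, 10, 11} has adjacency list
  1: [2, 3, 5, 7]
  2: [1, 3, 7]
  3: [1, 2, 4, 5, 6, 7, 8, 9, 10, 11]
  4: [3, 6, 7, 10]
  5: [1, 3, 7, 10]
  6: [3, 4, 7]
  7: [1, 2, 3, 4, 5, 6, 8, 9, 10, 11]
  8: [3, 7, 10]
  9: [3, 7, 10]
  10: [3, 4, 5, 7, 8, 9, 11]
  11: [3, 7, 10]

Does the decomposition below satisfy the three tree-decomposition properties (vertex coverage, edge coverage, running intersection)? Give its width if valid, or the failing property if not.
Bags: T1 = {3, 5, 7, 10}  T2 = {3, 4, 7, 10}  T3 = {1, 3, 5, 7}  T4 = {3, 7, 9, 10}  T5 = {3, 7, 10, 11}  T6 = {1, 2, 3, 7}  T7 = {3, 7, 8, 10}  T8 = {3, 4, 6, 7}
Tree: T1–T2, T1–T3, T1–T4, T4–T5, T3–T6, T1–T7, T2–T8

Vertex coverage: the bags together contain {1, 2, 3, 4, 5, 6, 7, 8, 9, 10, 11}, the full vertex set. Edge coverage: each edge of G has both endpoints in at least one bag. Running intersection: for every vertex, the bags containing it form a connected subtree. All three properties hold, so this is a valid tree decomposition of width max|bag| − 1 = 3, and hence tw(G) ≤ 3.

Yes; width 3.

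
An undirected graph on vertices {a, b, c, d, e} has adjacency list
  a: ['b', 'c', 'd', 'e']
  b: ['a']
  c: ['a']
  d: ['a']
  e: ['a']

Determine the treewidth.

A width-1 tree decomposition is:
Bags: B1 = {a, e}  B2 = {a, c}  B3 = {a, d}  B4 = {a, b}
Tree: B1–B2, B2–B3, B2–B4
Each bag holds 2 vertices, so the decomposition has width 1, which upper-bounds the treewidth. G has an edge, so its treewidth is at least 1. Combining the bounds, tw(G) = 1.

1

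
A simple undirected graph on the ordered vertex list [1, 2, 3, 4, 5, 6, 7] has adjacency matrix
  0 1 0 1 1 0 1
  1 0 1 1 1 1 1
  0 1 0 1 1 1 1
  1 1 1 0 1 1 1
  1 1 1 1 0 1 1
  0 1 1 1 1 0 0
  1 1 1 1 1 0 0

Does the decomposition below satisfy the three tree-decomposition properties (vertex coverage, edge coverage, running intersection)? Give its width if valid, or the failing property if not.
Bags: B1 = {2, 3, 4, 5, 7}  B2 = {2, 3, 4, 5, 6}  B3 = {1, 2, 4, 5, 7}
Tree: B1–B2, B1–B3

Yes; width 4.

Every vertex of G appears in some bag (union = {1, 2, 3, 4, 5, 6, 7}); every edge is covered by a bag; and for each vertex v the set of bags containing v is connected in the bag tree. The decomposition is therefore valid. The largest bag has 5 vertices, so the width is 4.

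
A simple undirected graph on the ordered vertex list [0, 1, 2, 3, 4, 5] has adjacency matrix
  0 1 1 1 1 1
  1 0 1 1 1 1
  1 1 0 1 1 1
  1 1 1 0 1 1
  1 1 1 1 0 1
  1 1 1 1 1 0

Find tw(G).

A width-5 tree decomposition is:
Bags: B1 = {0, 1, 2, 3, 4, 5}
Tree: (single bag)
A single bag containing all 6 vertices is trivially a valid decomposition of width 5. For the lower bound, the 6 vertices {0, 1, 2, 3, 4, 5} are pairwise adjacent, and any tree decomposition puts a clique entirely inside one bag — forcing width ≥ 5. Hence tw(G) = 5 exactly.

5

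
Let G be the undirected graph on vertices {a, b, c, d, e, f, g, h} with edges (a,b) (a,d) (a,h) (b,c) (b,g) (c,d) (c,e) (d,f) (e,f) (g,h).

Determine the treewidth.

A width-2 tree decomposition is:
Bags: B1 = {d, e, f}  B2 = {c, d, e}  B3 = {a, c, d}  B4 = {a, b, c}  B5 = {a, b, h}  B6 = {b, g, h}
Tree: B1–B2, B2–B3, B3–B4, B4–B5, B5–B6
Every bag has size at most 3, so the width is 3 − 1 = 2 and tw(G) ≤ 2. For the lower bound, G contains the cycle f–e–c–d–f, so G is not a forest; only forests have treewidth ≤ 1, hence tw(G) ≥ 2. Therefore the treewidth is 2.

2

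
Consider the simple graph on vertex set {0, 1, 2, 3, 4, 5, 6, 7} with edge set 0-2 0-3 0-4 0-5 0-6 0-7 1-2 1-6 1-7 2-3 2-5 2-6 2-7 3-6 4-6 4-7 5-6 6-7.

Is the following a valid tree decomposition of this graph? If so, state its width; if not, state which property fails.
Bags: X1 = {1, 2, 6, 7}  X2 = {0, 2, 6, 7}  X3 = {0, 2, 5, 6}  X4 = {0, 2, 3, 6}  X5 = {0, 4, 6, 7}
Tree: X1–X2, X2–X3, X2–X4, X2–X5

Vertex coverage: the bags together contain {0, 1, 2, 3, 4, 5, 6, 7}, the full vertex set. Edge coverage: each edge of G has both endpoints in at least one bag. Running intersection: for every vertex, the bags containing it form a connected subtree. All three properties hold, so this is a valid tree decomposition of width max|bag| − 1 = 3, and hence tw(G) ≤ 3.

Yes; width 3.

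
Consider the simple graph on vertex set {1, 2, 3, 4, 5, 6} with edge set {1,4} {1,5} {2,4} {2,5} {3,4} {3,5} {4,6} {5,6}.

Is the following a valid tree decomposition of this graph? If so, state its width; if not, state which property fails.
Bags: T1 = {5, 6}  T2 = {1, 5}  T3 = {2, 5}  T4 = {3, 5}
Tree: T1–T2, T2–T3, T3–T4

A tree decomposition must satisfy three properties: every vertex lies in some bag; for every edge, both endpoints lie together in some bag; and for every vertex, the bags containing it form a connected subtree. Here vertex 4 appears in no bag, so the decomposition is invalid.

No — vertex 4 appears in no bag.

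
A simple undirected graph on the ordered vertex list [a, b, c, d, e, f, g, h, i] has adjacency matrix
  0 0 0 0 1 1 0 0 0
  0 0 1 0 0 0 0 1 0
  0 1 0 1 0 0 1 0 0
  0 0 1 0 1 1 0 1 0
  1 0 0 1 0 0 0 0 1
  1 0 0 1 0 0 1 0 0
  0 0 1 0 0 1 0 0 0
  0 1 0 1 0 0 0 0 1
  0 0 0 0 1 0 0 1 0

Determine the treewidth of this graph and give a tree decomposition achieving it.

Every bag has size at most 4, so the width is 4 − 1 = 3 and tw(G) ≤ 3. For the lower bound: the 4 vertex sets {a,e,i}, {f}, {d}, {b,c,g,h} are disjoint, each induces a connected subgraph, and every pair is joined by at least one edge of G. Contracting each set to a single vertex therefore yields K_{4} as a minor, and since treewidth is minor-monotone, tw(G) ≥ tw(K_{4}) = 3. Combining the bounds, tw(G) = 3.

Treewidth 3.
One such decomposition:
Bags: B1 = {a, e, f, i}  B2 = {d, e, f, i}  B3 = {d, f, h, i}  B4 = {d, f, g, h}  B5 = {c, d, g, h}  B6 = {b, c, g, h}
Tree: B1–B2, B2–B3, B3–B4, B4–B5, B5–B6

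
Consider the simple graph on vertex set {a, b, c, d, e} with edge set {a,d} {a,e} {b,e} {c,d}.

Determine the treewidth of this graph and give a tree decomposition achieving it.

Treewidth 1.
One optimal decomposition is:
Bags: B1 = {a, e}  B2 = {a, d}  B3 = {c, d}  B4 = {b, e}
Tree: B1–B2, B2–B3, B1–B4

Each bag holds 2 vertices, so the decomposition has width 1, which upper-bounds the treewidth. Any graph with an edge has treewidth ≥ 1, and G has the edge a–e. The upper and lower bounds meet at 1, so that is the treewidth.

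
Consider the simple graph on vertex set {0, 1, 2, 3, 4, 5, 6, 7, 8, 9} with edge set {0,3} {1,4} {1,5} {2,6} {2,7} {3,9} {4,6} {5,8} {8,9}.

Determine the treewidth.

A width-1 tree decomposition is:
Bags: B1 = {2, 7}  B2 = {2, 6}  B3 = {4, 6}  B4 = {1, 4}  B5 = {1, 5}  B6 = {5, 8}  B7 = {8, 9}  B8 = {3, 9}  B9 = {0, 3}
Tree: B1–B2, B2–B3, B3–B4, B4–B5, B5–B6, B6–B7, B7–B8, B8–B9
The largest bag has 2 vertices, giving width 1; this decomposition certifies tw(G) ≤ 1. Any graph with an edge has treewidth ≥ 1, and G has the edge 7–2. Hence tw(G) = 1 exactly.

1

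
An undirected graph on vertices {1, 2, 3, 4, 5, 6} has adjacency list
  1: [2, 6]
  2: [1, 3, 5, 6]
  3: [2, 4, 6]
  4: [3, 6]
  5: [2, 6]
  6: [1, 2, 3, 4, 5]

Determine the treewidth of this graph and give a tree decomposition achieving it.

The largest bag has 3 vertices, giving width 2; this decomposition certifies tw(G) ≤ 2. For the lower bound, the 3 vertices {1, 2, 6} are pairwise adjacent, and any tree decomposition puts a clique entirely inside one bag — forcing width ≥ 2. Therefore the treewidth is 2.

Treewidth 2.
Bags: B1 = {2, 3, 6}  B2 = {2, 5, 6}  B3 = {1, 2, 6}  B4 = {3, 4, 6}
Tree: B1–B2, B2–B3, B1–B4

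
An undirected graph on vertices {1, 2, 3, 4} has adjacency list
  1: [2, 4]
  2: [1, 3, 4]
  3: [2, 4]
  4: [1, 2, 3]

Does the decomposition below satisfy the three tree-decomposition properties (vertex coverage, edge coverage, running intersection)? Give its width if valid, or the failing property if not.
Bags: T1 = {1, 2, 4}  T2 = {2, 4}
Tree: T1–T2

A tree decomposition must satisfy three properties: every vertex lies in some bag; for every edge, both endpoints lie together in some bag; and for every vertex, the bags containing it form a connected subtree. Here vertex 3 appears in no bag, so the decomposition is invalid.

No — vertex 3 appears in no bag.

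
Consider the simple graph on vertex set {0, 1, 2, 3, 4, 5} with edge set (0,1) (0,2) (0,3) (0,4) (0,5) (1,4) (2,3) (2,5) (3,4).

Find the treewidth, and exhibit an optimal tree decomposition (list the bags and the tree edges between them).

Each bag holds 3 vertices, so the decomposition has width 2, which upper-bounds the treewidth. For the lower bound, the 3 vertices {0, 1, 4} are pairwise adjacent, and any tree decomposition puts a clique entirely inside one bag — forcing width ≥ 2. Combining the bounds, tw(G) = 2.

Treewidth 2.
One such decomposition:
Bags: B1 = {0, 2, 3}  B2 = {0, 2, 5}  B3 = {0, 3, 4}  B4 = {0, 1, 4}
Tree: B1–B2, B1–B3, B3–B4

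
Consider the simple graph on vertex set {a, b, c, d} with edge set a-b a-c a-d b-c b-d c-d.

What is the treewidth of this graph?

3

A width-3 tree decomposition is:
Bags: B1 = {a, b, c, d}
Tree: (single bag)
A single bag containing all 4 vertices is trivially a valid decomposition of width 3. Conversely, {a, b, c, d} is a clique of size 4, and the vertices of any clique must share a bag in every tree decomposition; so some bag has ≥ 4 vertices and tw(G) ≥ 3. Hence tw(G) = 3 exactly.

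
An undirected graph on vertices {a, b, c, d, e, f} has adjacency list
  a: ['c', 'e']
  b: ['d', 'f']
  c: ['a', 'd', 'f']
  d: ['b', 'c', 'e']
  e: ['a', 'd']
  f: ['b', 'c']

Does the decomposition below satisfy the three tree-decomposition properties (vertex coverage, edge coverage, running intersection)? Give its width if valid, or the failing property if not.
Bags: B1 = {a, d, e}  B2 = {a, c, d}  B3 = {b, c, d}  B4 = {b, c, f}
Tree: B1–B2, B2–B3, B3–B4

Vertex coverage: the bags together contain {a, b, c, d, e, f}, the full vertex set. Edge coverage: each edge of G has both endpoints in at least one bag. Running intersection: for every vertex, the bags containing it form a connected subtree. All three properties hold, so this is a valid tree decomposition of width max|bag| − 1 = 2, and hence tw(G) ≤ 2.

Yes; width 2.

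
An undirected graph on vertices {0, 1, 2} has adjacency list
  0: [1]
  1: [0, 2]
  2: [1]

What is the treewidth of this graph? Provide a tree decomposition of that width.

Treewidth 1.
Bags: B1 = {1, 2}  B2 = {0, 1}
Tree: B1–B2

The largest bag has 2 vertices, giving width 1; this decomposition certifies tw(G) ≤ 1. G has an edge, so its treewidth is at least 1. Combining the bounds, tw(G) = 1.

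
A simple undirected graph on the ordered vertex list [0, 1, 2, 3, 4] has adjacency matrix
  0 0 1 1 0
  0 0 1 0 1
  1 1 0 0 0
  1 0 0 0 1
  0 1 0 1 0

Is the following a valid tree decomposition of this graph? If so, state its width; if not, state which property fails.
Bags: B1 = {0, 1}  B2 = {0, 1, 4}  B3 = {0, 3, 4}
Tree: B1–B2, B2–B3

No — vertex 2 appears in no bag.

A tree decomposition must satisfy three properties: every vertex lies in some bag; for every edge, both endpoints lie together in some bag; and for every vertex, the bags containing it form a connected subtree. Here vertex 2 appears in no bag, so the decomposition is invalid.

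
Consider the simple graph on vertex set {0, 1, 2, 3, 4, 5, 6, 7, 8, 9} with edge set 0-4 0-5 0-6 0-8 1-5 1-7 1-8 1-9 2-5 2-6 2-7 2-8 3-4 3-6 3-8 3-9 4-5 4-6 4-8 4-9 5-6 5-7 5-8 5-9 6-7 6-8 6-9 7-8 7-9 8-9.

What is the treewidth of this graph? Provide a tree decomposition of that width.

Treewidth 4.
Bags: B1 = {4, 5, 6, 8, 9}  B2 = {5, 6, 7, 8, 9}  B3 = {1, 5, 7, 8, 9}  B4 = {3, 4, 6, 8, 9}  B5 = {2, 5, 6, 7, 8}  B6 = {0, 4, 5, 6, 8}
Tree: B1–B2, B2–B3, B1–B4, B2–B5, B1–B6

Every bag has size at most 5, so the width is 5 − 1 = 4 and tw(G) ≤ 4. On the other hand G contains the 5-clique {3, 4, 6, 8, 9}. A clique must lie in a single bag of any decomposition, so no decomposition can have width below 4. Hence tw(G) = 4 exactly.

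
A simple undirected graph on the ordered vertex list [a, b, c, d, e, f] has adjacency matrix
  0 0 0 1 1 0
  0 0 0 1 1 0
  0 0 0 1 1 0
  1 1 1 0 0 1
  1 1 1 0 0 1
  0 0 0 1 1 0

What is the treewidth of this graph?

2

A width-2 tree decomposition is:
Bags: B1 = {a, d, e}  B2 = {d, e, f}  B3 = {b, d, e}  B4 = {c, d, e}
Tree: B1–B2, B2–B3, B3–B4
Each bag holds 3 vertices, so the decomposition has width 2, which upper-bounds the treewidth. For the lower bound, G contains the cycle d–a–e–f–d, so G is not a forest; only forests have treewidth ≤ 1, hence tw(G) ≥ 2. The upper and lower bounds meet at 2, so that is the treewidth.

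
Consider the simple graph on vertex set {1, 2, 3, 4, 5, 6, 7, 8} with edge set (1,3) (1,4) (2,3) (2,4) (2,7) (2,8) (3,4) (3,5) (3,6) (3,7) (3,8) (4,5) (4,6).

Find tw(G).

A width-2 tree decomposition is:
Bags: B1 = {2, 3, 4}  B2 = {3, 4, 5}  B3 = {1, 3, 4}  B4 = {3, 4, 6}  B5 = {2, 3, 7}  B6 = {2, 3, 8}
Tree: B1–B2, B1–B3, B2–B4, B1–B5, B1–B6
The largest bag has 3 vertices, giving width 2; this decomposition certifies tw(G) ≤ 2. On the other hand G contains the 3-clique {2, 3, 8}. A clique must lie in a single bag of any decomposition, so no decomposition can have width below 2. The upper and lower bounds meet at 2, so that is the treewidth.

2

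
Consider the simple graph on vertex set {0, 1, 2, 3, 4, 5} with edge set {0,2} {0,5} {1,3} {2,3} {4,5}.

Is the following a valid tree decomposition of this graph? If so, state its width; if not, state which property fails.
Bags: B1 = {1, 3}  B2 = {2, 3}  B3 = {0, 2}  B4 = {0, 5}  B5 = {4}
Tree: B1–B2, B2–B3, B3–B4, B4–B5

A tree decomposition must satisfy three properties: every vertex lies in some bag; for every edge, both endpoints lie together in some bag; and for every vertex, the bags containing it form a connected subtree. Here edge (5,4) lies in no bag, so the decomposition is invalid.

No — edge (5,4) lies in no bag.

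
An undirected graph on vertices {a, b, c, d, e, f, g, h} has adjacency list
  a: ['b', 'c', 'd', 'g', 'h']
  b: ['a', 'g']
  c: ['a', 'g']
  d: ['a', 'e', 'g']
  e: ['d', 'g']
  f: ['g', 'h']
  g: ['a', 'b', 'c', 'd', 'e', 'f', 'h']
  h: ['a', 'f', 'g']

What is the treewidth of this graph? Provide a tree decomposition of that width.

Treewidth 2.
Bags: B1 = {a, d, g}  B2 = {a, g, h}  B3 = {a, b, g}  B4 = {a, c, g}  B5 = {d, e, g}  B6 = {f, g, h}
Tree: B1–B2, B1–B3, B3–B4, B1–B5, B2–B6

Each bag holds 3 vertices, so the decomposition has width 2, which upper-bounds the treewidth. Conversely, {a, d, g} is a clique of size 3, and the vertices of any clique must share a bag in every tree decomposition; so some bag has ≥ 3 vertices and tw(G) ≥ 2. The upper and lower bounds meet at 2, so that is the treewidth.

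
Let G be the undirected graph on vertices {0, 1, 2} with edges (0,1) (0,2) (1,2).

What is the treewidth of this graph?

2

A width-2 tree decomposition is:
Bags: B1 = {0, 1, 2}
Tree: (single bag)
With just one bag of size 3, the width is 3 − 1 = 2, so tw(G) ≤ 2. For the lower bound, the 3 vertices {0, 1, 2} are pairwise adjacent, and any tree decomposition puts a clique entirely inside one bag — forcing width ≥ 2. Combining the bounds, tw(G) = 2.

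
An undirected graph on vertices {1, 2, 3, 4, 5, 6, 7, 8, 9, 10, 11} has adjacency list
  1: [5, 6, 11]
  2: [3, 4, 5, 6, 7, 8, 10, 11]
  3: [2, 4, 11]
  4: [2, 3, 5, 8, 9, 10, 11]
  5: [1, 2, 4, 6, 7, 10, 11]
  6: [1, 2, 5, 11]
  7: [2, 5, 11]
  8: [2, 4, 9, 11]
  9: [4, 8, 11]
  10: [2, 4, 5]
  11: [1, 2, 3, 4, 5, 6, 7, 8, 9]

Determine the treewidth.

A width-3 tree decomposition is:
Bags: B1 = {2, 4, 5, 11}  B2 = {2, 5, 6, 11}  B3 = {1, 5, 6, 11}  B4 = {2, 5, 7, 11}  B5 = {2, 4, 8, 11}  B6 = {2, 3, 4, 11}  B7 = {2, 4, 5, 10}  B8 = {4, 8, 9, 11}
Tree: B1–B2, B2–B3, B2–B4, B1–B5, B5–B6, B1–B7, B5–B8
Each bag holds 4 vertices, so the decomposition has width 3, which upper-bounds the treewidth. For the lower bound, the 4 vertices {2, 4, 5, 10} are pairwise adjacent, and any tree decomposition puts a clique entirely inside one bag — forcing width ≥ 3. Hence tw(G) = 3 exactly.

3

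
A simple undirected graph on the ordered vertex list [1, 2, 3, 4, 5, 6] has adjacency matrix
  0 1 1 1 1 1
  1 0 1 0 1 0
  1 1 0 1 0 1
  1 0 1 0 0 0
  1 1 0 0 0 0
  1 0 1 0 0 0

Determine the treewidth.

A width-2 tree decomposition is:
Bags: B1 = {1, 2, 5}  B2 = {1, 2, 3}  B3 = {1, 3, 4}  B4 = {1, 3, 6}
Tree: B1–B2, B2–B3, B3–B4
Every bag has size at most 3, so the width is 3 − 1 = 2 and tw(G) ≤ 2. For the lower bound, the 3 vertices {1, 2, 3} are pairwise adjacent, and any tree decomposition puts a clique entirely inside one bag — forcing width ≥ 2. Combining the bounds, tw(G) = 2.

2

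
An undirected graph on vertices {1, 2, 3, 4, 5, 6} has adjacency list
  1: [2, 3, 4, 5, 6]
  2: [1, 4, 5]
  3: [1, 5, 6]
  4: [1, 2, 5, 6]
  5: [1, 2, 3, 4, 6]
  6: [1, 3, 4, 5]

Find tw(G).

A width-3 tree decomposition is:
Bags: B1 = {1, 3, 5, 6}  B2 = {1, 4, 5, 6}  B3 = {1, 2, 4, 5}
Tree: B1–B2, B2–B3
Each bag holds 4 vertices, so the decomposition has width 3, which upper-bounds the treewidth. For the lower bound, the 4 vertices {1, 3, 5, 6} are pairwise adjacent, and any tree decomposition puts a clique entirely inside one bag — forcing width ≥ 3. Therefore the treewidth is 3.

3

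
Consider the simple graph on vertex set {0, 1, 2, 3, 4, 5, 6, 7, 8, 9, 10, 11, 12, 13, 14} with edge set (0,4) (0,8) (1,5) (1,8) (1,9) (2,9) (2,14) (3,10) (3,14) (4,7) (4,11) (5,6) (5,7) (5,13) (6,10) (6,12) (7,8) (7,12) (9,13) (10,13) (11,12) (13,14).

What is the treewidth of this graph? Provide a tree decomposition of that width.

Treewidth 3.
One optimal decomposition is:
Bags: B1 = {0, 4, 8, 11}  B2 = {4, 7, 8, 11}  B3 = {7, 8, 11, 12}  B4 = {1, 7, 8, 12}  B5 = {1, 5, 7, 12}  B6 = {1, 5, 6, 12}  B7 = {1, 5, 6, 9}  B8 = {5, 6, 9, 13}  B9 = {6, 9, 10, 13}  B10 = {2, 9, 10, 13}  B11 = {2, 10, 13, 14}  B12 = {2, 3, 10, 14}
Tree: B1–B2, B2–B3, B3–B4, B4–B5, B5–B6, B6–B7, B7–B8, B8–B9, B9–B10, B10–B11, B11–B12

Every bag has size at most 4, so the width is 4 − 1 = 3 and tw(G) ≤ 3. For the lower bound: the 4 vertex sets {0,4,11}, {8}, {7}, {1,5,6,12} are disjoint, each induces a connected subgraph, and every pair is joined by at least one edge of G. Contracting each set to a single vertex therefore yields K_{4} as a minor, and since treewidth is minor-monotone, tw(G) ≥ tw(K_{4}) = 3. The upper and lower bounds meet at 3, so that is the treewidth.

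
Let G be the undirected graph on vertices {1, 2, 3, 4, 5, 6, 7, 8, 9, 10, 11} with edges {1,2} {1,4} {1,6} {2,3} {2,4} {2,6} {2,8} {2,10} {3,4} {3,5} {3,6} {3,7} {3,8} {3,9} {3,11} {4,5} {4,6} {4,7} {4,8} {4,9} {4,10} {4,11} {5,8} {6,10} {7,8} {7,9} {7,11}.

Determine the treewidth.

A width-3 tree decomposition is:
Bags: B1 = {3, 4, 5, 8}  B2 = {2, 3, 4, 8}  B3 = {3, 4, 7, 8}  B4 = {2, 3, 4, 6}  B5 = {3, 4, 7, 11}  B6 = {1, 2, 4, 6}  B7 = {2, 4, 6, 10}  B8 = {3, 4, 7, 9}
Tree: B1–B2, B1–B3, B2–B4, B3–B5, B4–B6, B6–B7, B3–B8
Each bag holds 4 vertices, so the decomposition has width 3, which upper-bounds the treewidth. Conversely, {1, 2, 4, 6} is a clique of size 4, and the vertices of any clique must share a bag in every tree decomposition; so some bag has ≥ 4 vertices and tw(G) ≥ 3. The upper and lower bounds meet at 3, so that is the treewidth.

3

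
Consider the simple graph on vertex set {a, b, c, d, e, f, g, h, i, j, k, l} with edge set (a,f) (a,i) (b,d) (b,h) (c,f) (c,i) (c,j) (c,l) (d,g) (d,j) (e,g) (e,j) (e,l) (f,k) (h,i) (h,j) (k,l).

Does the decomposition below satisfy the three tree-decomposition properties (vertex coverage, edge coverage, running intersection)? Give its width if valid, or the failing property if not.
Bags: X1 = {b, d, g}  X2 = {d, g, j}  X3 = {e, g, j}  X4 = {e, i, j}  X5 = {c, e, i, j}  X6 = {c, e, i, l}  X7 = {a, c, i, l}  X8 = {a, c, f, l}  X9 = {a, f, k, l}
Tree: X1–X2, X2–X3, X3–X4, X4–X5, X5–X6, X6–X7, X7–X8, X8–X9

A tree decomposition must satisfy three properties: every vertex lies in some bag; for every edge, both endpoints lie together in some bag; and for every vertex, the bags containing it form a connected subtree. Here vertex h appears in no bag, so the decomposition is invalid.

No — vertex h appears in no bag.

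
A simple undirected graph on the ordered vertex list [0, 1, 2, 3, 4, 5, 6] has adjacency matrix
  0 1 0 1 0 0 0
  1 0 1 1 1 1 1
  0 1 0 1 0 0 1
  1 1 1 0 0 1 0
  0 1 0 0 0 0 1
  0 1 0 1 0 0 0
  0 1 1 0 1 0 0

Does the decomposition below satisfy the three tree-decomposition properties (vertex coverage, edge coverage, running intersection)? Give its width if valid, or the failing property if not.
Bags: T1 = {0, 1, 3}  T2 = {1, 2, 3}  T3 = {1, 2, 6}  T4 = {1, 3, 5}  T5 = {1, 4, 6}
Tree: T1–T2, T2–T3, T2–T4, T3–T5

Yes; width 2.

Every vertex of G appears in some bag (union = {0, 1, 2, 3, 4, 5, 6}); every edge is covered by a bag; and for each vertex v the set of bags containing v is connected in the bag tree. The decomposition is therefore valid. The largest bag has 3 vertices, so the width is 2.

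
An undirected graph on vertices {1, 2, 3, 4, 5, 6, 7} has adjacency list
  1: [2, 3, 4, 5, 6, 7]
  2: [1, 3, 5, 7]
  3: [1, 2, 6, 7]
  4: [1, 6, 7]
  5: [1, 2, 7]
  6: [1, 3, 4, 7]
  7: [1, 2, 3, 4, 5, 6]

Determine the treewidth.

3

A width-3 tree decomposition is:
Bags: B1 = {1, 2, 5, 7}  B2 = {1, 2, 3, 7}  B3 = {1, 3, 6, 7}  B4 = {1, 4, 6, 7}
Tree: B1–B2, B2–B3, B3–B4
The largest bag has 4 vertices, giving width 3; this decomposition certifies tw(G) ≤ 3. Conversely, {1, 2, 3, 7} is a clique of size 4, and the vertices of any clique must share a bag in every tree decomposition; so some bag has ≥ 4 vertices and tw(G) ≥ 3. Therefore the treewidth is 3.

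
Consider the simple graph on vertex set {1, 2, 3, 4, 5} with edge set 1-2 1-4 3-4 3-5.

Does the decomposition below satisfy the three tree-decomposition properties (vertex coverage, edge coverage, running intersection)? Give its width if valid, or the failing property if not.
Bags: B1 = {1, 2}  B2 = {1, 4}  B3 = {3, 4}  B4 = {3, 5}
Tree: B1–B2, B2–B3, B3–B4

Yes; width 1.

Vertex coverage: the bags together contain {1, 2, 3, 4, 5}, the full vertex set. Edge coverage: each edge of G has both endpoints in at least one bag. Running intersection: for every vertex, the bags containing it form a connected subtree. All three properties hold, so this is a valid tree decomposition of width max|bag| − 1 = 1, and hence tw(G) ≤ 1.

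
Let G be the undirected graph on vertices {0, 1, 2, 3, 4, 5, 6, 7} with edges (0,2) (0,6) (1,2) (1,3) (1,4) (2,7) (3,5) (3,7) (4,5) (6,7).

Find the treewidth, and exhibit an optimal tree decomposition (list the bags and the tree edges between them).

Treewidth 2.
One optimal decomposition is:
Bags: B1 = {1, 4, 5}  B2 = {1, 3, 5}  B3 = {1, 2, 3}  B4 = {2, 3, 7}  B5 = {0, 2, 7}  B6 = {0, 6, 7}
Tree: B1–B2, B2–B3, B3–B4, B4–B5, B5–B6

Every bag has size at most 3, so the width is 3 − 1 = 2 and tw(G) ≤ 2. Since 4–5–3–1–4 is a cycle in G, G is not acyclic. Forests are exactly the graphs of treewidth ≤ 1, so tw(G) ≥ 2. Hence tw(G) = 2 exactly.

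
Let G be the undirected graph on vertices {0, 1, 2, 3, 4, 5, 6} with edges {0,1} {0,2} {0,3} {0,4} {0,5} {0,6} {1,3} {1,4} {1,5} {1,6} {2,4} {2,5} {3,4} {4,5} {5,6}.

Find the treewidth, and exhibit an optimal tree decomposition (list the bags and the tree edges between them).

Treewidth 3.
Bags: B1 = {0, 2, 4, 5}  B2 = {0, 1, 4, 5}  B3 = {0, 1, 3, 4}  B4 = {0, 1, 5, 6}
Tree: B1–B2, B2–B3, B2–B4

The largest bag has 4 vertices, giving width 3; this decomposition certifies tw(G) ≤ 3. For the lower bound, the 4 vertices {0, 1, 3, 4} are pairwise adjacent, and any tree decomposition puts a clique entirely inside one bag — forcing width ≥ 3. The upper and lower bounds meet at 3, so that is the treewidth.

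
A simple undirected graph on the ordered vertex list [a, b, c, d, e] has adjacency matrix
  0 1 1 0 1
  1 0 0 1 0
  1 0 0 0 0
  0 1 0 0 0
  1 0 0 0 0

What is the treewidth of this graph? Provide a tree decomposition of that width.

The largest bag has 2 vertices, giving width 1; this decomposition certifies tw(G) ≤ 1. Since G has at least one edge (e.g. c–a), it is not an edgeless graph, so tw(G) ≥ 1. Hence tw(G) = 1 exactly.

Treewidth 1.
One such decomposition:
Bags: B1 = {a, c}  B2 = {a, b}  B3 = {a, e}  B4 = {b, d}
Tree: B1–B2, B2–B3, B2–B4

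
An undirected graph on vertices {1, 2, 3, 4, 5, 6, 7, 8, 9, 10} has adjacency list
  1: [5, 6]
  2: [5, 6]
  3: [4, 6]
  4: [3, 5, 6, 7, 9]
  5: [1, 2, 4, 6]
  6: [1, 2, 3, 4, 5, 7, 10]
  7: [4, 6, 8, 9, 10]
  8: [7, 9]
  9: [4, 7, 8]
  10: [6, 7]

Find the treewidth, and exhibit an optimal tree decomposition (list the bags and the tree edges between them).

Treewidth 2.
One such decomposition:
Bags: B1 = {4, 5, 6}  B2 = {4, 6, 7}  B3 = {1, 5, 6}  B4 = {3, 4, 6}  B5 = {4, 7, 9}  B6 = {6, 7, 10}  B7 = {2, 5, 6}  B8 = {7, 8, 9}
Tree: B1–B2, B1–B3, B1–B4, B2–B5, B2–B6, B3–B7, B5–B8

Every bag has size at most 3, so the width is 3 − 1 = 2 and tw(G) ≤ 2. For the lower bound, the 3 vertices {7, 8, 9} are pairwise adjacent, and any tree decomposition puts a clique entirely inside one bag — forcing width ≥ 2. Hence tw(G) = 2 exactly.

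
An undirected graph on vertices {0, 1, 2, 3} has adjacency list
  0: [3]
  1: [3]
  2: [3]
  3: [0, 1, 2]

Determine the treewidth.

1

A width-1 tree decomposition is:
Bags: B1 = {0, 3}  B2 = {2, 3}  B3 = {1, 3}
Tree: B1–B2, B1–B3
The largest bag has 2 vertices, giving width 1; this decomposition certifies tw(G) ≤ 1. G has an edge, so its treewidth is at least 1. Hence tw(G) = 1 exactly.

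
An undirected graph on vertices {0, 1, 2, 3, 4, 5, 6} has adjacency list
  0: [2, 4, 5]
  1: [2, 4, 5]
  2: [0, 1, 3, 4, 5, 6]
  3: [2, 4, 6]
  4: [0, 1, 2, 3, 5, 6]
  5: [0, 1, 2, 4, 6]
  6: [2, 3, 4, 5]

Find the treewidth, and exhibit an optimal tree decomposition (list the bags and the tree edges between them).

Treewidth 3.
Bags: B1 = {2, 4, 5, 6}  B2 = {2, 3, 4, 6}  B3 = {1, 2, 4, 5}  B4 = {0, 2, 4, 5}
Tree: B1–B2, B1–B3, B1–B4

Each bag holds 4 vertices, so the decomposition has width 3, which upper-bounds the treewidth. Conversely, {2, 3, 4, 6} is a clique of size 4, and the vertices of any clique must share a bag in every tree decomposition; so some bag has ≥ 4 vertices and tw(G) ≥ 3. Hence tw(G) = 3 exactly.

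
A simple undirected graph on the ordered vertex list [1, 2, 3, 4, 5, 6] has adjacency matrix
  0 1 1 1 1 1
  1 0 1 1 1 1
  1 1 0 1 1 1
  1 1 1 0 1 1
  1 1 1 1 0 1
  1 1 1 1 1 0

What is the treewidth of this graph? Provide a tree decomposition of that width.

Treewidth 5.
One such decomposition:
Bags: B1 = {1, 2, 3, 4, 5, 6}
Tree: (single bag)

With just one bag of size 6, the width is 6 − 1 = 5, so tw(G) ≤ 5. For the lower bound, the 6 vertices {1, 2, 3, 4, 5, 6} are pairwise adjacent, and any tree decomposition puts a clique entirely inside one bag — forcing width ≥ 5. Therefore the treewidth is 5.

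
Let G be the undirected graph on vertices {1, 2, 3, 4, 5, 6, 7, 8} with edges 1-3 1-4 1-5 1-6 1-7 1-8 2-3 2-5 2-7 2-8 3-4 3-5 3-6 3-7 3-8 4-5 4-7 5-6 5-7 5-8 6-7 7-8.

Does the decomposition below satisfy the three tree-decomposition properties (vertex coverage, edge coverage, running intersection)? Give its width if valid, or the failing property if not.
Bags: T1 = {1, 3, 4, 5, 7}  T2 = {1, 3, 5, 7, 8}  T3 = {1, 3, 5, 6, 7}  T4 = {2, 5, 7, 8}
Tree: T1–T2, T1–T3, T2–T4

A tree decomposition must satisfy three properties: every vertex lies in some bag; for every edge, both endpoints lie together in some bag; and for every vertex, the bags containing it form a connected subtree. Here edge (3,2) lies in no bag, so the decomposition is invalid.

No — edge (3,2) lies in no bag.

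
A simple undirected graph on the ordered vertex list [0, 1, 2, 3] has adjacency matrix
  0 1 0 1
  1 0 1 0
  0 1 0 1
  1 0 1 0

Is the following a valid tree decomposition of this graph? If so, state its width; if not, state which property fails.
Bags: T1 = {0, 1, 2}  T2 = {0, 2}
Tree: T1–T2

A tree decomposition must satisfy three properties: every vertex lies in some bag; for every edge, both endpoints lie together in some bag; and for every vertex, the bags containing it form a connected subtree. Here vertex 3 appears in no bag, so the decomposition is invalid.

No — vertex 3 appears in no bag.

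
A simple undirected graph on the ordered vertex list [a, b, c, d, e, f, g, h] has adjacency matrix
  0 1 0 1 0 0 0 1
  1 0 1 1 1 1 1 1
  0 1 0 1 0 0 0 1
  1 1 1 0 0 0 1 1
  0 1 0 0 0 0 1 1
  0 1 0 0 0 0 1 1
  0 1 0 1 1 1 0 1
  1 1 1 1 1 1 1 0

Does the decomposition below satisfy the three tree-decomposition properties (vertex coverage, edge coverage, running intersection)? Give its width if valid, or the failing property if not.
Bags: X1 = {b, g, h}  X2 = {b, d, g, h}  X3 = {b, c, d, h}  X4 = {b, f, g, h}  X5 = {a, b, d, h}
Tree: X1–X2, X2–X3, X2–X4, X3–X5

A tree decomposition must satisfy three properties: every vertex lies in some bag; for every edge, both endpoints lie together in some bag; and for every vertex, the bags containing it form a connected subtree. Here vertex e appears in no bag, so the decomposition is invalid.

No — vertex e appears in no bag.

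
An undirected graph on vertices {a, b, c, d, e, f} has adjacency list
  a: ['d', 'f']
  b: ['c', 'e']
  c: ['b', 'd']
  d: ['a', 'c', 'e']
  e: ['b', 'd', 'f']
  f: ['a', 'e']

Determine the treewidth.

A width-2 tree decomposition is:
Bags: B1 = {b, c, e}  B2 = {c, d, e}  B3 = {d, e, f}  B4 = {a, d, f}
Tree: B1–B2, B2–B3, B3–B4
Every bag has size at most 3, so the width is 3 − 1 = 2 and tw(G) ≤ 2. The edges b–c–d–e–b form a cycle, so G is not a tree and its treewidth is at least 2. Hence tw(G) = 2 exactly.

2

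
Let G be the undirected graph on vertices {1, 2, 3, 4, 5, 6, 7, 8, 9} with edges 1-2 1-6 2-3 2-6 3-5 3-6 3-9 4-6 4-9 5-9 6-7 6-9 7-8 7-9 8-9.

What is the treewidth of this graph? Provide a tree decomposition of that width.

Treewidth 2.
One optimal decomposition is:
Bags: B1 = {3, 5, 9}  B2 = {3, 6, 9}  B3 = {2, 3, 6}  B4 = {6, 7, 9}  B5 = {7, 8, 9}  B6 = {1, 2, 6}  B7 = {4, 6, 9}
Tree: B1–B2, B2–B3, B2–B4, B4–B5, B3–B6, B4–B7

The largest bag has 3 vertices, giving width 2; this decomposition certifies tw(G) ≤ 2. For the lower bound, the 3 vertices {7, 8, 9} are pairwise adjacent, and any tree decomposition puts a clique entirely inside one bag — forcing width ≥ 2. Combining the bounds, tw(G) = 2.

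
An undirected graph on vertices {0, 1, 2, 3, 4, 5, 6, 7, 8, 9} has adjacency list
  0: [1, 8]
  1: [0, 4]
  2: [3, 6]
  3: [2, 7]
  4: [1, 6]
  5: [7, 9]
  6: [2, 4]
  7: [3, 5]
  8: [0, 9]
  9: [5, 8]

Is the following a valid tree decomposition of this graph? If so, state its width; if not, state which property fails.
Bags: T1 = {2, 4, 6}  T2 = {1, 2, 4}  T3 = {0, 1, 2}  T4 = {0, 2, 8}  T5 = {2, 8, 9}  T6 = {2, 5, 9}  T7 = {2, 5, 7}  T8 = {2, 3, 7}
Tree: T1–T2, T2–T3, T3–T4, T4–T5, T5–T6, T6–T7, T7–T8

Checking the three conditions: (i) the bags cover all of {0, 1, 2, 3, 4, 5, 6, 7, 8, 9}; (ii) for each edge, some bag contains both endpoints; (iii) the bags containing any fixed vertex form a subtree. All hold, so the decomposition is valid with width 3 − 1 = 2.

Yes; width 2.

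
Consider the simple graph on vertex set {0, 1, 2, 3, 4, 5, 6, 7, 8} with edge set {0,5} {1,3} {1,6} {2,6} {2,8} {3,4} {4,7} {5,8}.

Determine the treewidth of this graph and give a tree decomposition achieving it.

The largest bag has 2 vertices, giving width 1; this decomposition certifies tw(G) ≤ 1. Any graph with an edge has treewidth ≥ 1, and G has the edge 0–5. Hence tw(G) = 1 exactly.

Treewidth 1.
Bags: B1 = {0, 5}  B2 = {5, 8}  B3 = {2, 8}  B4 = {2, 6}  B5 = {1, 6}  B6 = {1, 3}  B7 = {3, 4}  B8 = {4, 7}
Tree: B1–B2, B2–B3, B3–B4, B4–B5, B5–B6, B6–B7, B7–B8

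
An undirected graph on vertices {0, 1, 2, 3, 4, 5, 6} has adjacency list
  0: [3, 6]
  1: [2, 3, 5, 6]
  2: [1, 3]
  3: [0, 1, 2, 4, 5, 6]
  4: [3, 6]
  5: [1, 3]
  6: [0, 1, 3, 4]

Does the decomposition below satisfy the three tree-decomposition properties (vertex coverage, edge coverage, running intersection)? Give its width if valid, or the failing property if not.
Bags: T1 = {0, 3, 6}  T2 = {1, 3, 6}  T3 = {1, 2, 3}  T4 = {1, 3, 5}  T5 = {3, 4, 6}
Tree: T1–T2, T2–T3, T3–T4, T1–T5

Vertex coverage: the bags together contain {0, 1, 2, 3, 4, 5, 6}, the full vertex set. Edge coverage: each edge of G has both endpoints in at least one bag. Running intersection: for every vertex, the bags containing it form a connected subtree. All three properties hold, so this is a valid tree decomposition of width max|bag| − 1 = 2, and hence tw(G) ≤ 2.

Yes; width 2.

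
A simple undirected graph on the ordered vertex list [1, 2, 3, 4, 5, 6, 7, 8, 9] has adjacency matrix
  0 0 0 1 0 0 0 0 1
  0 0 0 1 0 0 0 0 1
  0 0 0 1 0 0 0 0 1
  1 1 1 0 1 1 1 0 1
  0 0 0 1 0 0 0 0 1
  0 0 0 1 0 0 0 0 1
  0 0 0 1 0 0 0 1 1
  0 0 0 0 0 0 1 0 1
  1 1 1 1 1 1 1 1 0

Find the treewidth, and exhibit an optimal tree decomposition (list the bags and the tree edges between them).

Treewidth 2.
Bags: B1 = {4, 6, 9}  B2 = {1, 4, 9}  B3 = {4, 7, 9}  B4 = {3, 4, 9}  B5 = {2, 4, 9}  B6 = {7, 8, 9}  B7 = {4, 5, 9}
Tree: B1–B2, B2–B3, B3–B4, B3–B5, B3–B6, B5–B7

Every bag has size at most 3, so the width is 3 − 1 = 2 and tw(G) ≤ 2. Conversely, {7, 8, 9} is a clique of size 3, and the vertices of any clique must share a bag in every tree decomposition; so some bag has ≥ 3 vertices and tw(G) ≥ 2. Therefore the treewidth is 2.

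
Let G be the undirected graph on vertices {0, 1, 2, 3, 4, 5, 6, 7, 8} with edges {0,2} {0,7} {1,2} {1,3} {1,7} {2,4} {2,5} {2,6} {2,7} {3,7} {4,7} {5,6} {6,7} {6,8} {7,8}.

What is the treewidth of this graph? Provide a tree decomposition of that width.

Each bag holds 3 vertices, so the decomposition has width 2, which upper-bounds the treewidth. Conversely, {2, 5, 6} is a clique of size 3, and the vertices of any clique must share a bag in every tree decomposition; so some bag has ≥ 3 vertices and tw(G) ≥ 2. Combining the bounds, tw(G) = 2.

Treewidth 2.
One such decomposition:
Bags: B1 = {1, 2, 7}  B2 = {2, 6, 7}  B3 = {6, 7, 8}  B4 = {0, 2, 7}  B5 = {1, 3, 7}  B6 = {2, 5, 6}  B7 = {2, 4, 7}
Tree: B1–B2, B2–B3, B1–B4, B1–B5, B2–B6, B2–B7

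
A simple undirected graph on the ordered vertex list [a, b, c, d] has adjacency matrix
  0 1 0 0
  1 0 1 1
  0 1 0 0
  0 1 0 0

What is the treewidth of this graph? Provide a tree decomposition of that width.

Each bag holds 2 vertices, so the decomposition has width 1, which upper-bounds the treewidth. Since G has at least one edge (e.g. c–b), it is not an edgeless graph, so tw(G) ≥ 1. The upper and lower bounds meet at 1, so that is the treewidth.

Treewidth 1.
One such decomposition:
Bags: B1 = {b, c}  B2 = {a, b}  B3 = {b, d}
Tree: B1–B2, B1–B3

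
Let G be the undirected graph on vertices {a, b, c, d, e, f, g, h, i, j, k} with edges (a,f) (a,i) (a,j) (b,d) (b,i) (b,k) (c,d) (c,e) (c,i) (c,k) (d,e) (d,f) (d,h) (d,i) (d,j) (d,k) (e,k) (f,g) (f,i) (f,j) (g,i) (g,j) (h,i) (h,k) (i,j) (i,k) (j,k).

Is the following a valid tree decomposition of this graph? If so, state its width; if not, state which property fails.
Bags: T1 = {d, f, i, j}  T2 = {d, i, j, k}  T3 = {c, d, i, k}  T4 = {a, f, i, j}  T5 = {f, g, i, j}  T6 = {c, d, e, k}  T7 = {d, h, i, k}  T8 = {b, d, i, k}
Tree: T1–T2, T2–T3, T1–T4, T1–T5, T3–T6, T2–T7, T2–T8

Yes; width 3.

Vertex coverage: the bags together contain {a, b, c, d, e, f, g, h, i, j, k}, the full vertex set. Edge coverage: each edge of G has both endpoints in at least one bag. Running intersection: for every vertex, the bags containing it form a connected subtree. All three properties hold, so this is a valid tree decomposition of width max|bag| − 1 = 3, and hence tw(G) ≤ 3.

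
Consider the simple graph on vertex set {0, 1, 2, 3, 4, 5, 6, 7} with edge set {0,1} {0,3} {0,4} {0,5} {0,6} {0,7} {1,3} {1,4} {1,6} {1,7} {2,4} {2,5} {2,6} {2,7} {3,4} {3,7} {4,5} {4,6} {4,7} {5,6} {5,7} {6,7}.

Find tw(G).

4

A width-4 tree decomposition is:
Bags: B1 = {0, 1, 4, 6, 7}  B2 = {0, 4, 5, 6, 7}  B3 = {0, 1, 3, 4, 7}  B4 = {2, 4, 5, 6, 7}
Tree: B1–B2, B1–B3, B2–B4
The largest bag has 5 vertices, giving width 4; this decomposition certifies tw(G) ≤ 4. On the other hand G contains the 5-clique {0, 1, 3, 4, 7}. A clique must lie in a single bag of any decomposition, so no decomposition can have width below 4. Therefore the treewidth is 4.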